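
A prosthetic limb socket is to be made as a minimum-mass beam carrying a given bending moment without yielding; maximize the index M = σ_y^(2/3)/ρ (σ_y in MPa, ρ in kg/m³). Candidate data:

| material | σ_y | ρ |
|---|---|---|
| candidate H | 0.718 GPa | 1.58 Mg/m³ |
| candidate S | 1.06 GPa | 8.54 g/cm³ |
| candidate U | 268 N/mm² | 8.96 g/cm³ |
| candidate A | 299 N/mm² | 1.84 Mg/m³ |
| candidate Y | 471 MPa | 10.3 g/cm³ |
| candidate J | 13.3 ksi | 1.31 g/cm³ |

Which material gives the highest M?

Convert each candidate to consistent units, then evaluate M:
  candidate H: σ_y = 718.0 MPa, ρ = 1580 kg/m³
  candidate S: σ_y = 1060 MPa, ρ = 8540 kg/m³
  candidate U: σ_y = 268.0 MPa, ρ = 8960 kg/m³
  candidate A: σ_y = 299.0 MPa, ρ = 1840 kg/m³
  candidate Y: σ_y = 471.0 MPa, ρ = 10300 kg/m³
  candidate J: σ_y = 91.70 MPa, ρ = 1310 kg/m³
  candidate H: M = 50.7×10⁻³
  candidate A: M = 24.3×10⁻³
  candidate J: M = 15.5×10⁻³
  candidate S: M = 12.2×10⁻³
  candidate Y: M = 5.88×10⁻³
  candidate U: M = 4.64×10⁻³
Candidate H ranks first.

candidate H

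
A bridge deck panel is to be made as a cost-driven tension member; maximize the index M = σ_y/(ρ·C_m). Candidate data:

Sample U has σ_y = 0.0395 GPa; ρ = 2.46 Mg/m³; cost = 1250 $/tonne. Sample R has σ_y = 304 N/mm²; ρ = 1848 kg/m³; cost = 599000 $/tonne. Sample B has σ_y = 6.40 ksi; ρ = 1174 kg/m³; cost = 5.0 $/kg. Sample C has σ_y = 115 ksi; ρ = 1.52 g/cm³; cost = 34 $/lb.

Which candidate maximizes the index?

In SI units:
  sample U: σ_y = 39.50 MPa, ρ = 2460 kg/m³, cost = 1.250 $/kg
  sample R: σ_y = 304.0 MPa, ρ = 1848 kg/m³, cost = 599.0 $/kg
  sample B: σ_y = 44.13 MPa, ρ = 1174 kg/m³, cost = 5.000 $/kg
  sample C: σ_y = 792.9 MPa, ρ = 1520 kg/m³, cost = 74.96 $/kg
  sample U: M = 12.8 kN·m per $
  sample B: M = 7.52 kN·m per $
  sample C: M = 6.96 kN·m per $
  sample R: M = 0.275 kN·m per $
Highest index: sample U.

sample U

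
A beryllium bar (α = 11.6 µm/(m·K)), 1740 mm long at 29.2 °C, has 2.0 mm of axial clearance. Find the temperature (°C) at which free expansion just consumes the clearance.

128 °C

α·L₀·ΔT = 2.0 mm ⇒ ΔT = 2.0 / (11.6×10⁻⁶ × 1740.0) = 99.09 K.
T = 29.2 + 99.09 = 128.3 °C.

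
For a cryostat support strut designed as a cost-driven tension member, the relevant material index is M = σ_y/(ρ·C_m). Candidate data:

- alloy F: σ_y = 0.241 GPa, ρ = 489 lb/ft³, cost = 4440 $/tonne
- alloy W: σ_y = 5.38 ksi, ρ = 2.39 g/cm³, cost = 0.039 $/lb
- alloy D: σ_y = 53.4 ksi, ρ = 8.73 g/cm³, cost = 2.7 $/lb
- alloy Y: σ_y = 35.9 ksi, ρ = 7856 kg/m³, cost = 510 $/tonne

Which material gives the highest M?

In SI units:
  alloy F: σ_y = 241.0 MPa, ρ = 7833 kg/m³, cost = 4.440 $/kg
  alloy W: σ_y = 37.09 MPa, ρ = 2390 kg/m³, cost = 0.08598 $/kg
  alloy D: σ_y = 368.2 MPa, ρ = 8730 kg/m³, cost = 5.952 $/kg
  alloy Y: σ_y = 247.5 MPa, ρ = 7856 kg/m³, cost = 0.5100 $/kg
  alloy W: M = 181 kN·m per $
  alloy Y: M = 61.8 kN·m per $
  alloy D: M = 7.09 kN·m per $
  alloy F: M = 6.93 kN·m per $
Alloy W ranks first.

alloy W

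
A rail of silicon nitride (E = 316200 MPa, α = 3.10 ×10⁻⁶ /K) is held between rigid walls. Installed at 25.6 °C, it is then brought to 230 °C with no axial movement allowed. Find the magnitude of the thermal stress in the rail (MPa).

E = 316200 MPa = 316.2 GPa.
ΔT = 204.4 K. Constrained thermal stress σ = E·α·ΔT = 316.2×10³ MPa × 3.10×10⁻⁶ × 204.4 = 200 MPa (compressive).

200 MPa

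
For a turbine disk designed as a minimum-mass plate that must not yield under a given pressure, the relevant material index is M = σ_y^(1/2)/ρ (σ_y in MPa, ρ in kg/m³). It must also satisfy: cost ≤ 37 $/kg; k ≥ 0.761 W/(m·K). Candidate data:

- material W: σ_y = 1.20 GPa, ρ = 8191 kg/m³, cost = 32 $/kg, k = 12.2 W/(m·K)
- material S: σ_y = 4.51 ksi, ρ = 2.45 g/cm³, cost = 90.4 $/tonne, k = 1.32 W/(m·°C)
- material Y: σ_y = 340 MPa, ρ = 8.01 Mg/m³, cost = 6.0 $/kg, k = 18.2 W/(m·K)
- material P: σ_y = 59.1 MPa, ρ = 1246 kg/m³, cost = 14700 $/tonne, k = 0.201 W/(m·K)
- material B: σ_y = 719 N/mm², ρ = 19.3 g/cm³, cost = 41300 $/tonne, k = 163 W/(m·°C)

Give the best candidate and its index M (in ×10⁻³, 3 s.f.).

material W, M = 4.23×10⁻³

Screen on constraints: cost ≤ 37 $/kg; k ≥ 0.761 W/(m·K). Survivors: material W, material S, material Y.
After converting to SI:
  material W: σ_y = 1200 MPa, ρ = 8191 kg/m³
  material S: σ_y = 31.10 MPa, ρ = 2450 kg/m³
  material Y: σ_y = 340.0 MPa, ρ = 8010 kg/m³
  material W: M = 4.23×10⁻³
  material Y: M = 2.30×10⁻³
  material S: M = 2.28×10⁻³
Material W has the largest M.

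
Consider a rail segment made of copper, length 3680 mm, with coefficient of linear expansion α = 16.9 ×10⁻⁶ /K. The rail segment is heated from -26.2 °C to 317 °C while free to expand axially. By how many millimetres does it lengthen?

21.3 mm

ΔT = 317 − (-26.2) = 343.2 K.
ΔL = α·L₀·ΔT = 16.9×10⁻⁶ × 3680 mm × 343.2 K = 21.3 mm.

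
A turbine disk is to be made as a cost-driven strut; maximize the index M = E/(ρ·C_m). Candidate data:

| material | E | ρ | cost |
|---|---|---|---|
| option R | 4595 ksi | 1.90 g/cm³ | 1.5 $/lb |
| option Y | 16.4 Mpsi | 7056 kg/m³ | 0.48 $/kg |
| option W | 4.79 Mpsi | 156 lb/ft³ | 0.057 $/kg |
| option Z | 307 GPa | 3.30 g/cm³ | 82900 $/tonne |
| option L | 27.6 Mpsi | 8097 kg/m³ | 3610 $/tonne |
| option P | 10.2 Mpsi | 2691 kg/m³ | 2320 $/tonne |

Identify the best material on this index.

Normalizing units and computing the index:
  option R: E = 31.68 GPa, ρ = 1900 kg/m³, cost = 3.307 $/kg
  option Y: E = 113.1 GPa, ρ = 7056 kg/m³, cost = 0.4800 $/kg
  option W: E = 33.03 GPa, ρ = 2499 kg/m³, cost = 0.05700 $/kg
  option Z: E = 307.0 GPa, ρ = 3300 kg/m³, cost = 82.90 $/kg
  option L: E = 190.3 GPa, ρ = 8097 kg/m³, cost = 3.610 $/kg
  option P: E = 70.33 GPa, ρ = 2691 kg/m³, cost = 2.320 $/kg
  option W: M = 232 MN·m per $
  option Y: M = 33.4 MN·m per $
  option P: M = 11.3 MN·m per $
  option L: M = 6.51 MN·m per $
  option R: M = 5.04 MN·m per $
  option Z: M = 1.12 MN·m per $
Highest index: option W.

option W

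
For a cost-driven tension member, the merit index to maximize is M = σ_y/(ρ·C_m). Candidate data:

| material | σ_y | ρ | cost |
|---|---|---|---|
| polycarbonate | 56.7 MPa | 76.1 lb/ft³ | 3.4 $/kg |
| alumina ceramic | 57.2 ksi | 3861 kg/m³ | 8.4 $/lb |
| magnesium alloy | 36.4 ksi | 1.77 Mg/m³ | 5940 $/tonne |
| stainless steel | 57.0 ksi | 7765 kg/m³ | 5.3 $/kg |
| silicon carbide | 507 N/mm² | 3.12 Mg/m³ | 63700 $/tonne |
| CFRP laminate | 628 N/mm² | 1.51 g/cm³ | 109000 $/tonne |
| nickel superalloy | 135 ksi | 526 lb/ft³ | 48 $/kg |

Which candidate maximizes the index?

magnesium alloy

Normalizing units and computing the index:
  polycarbonate: σ_y = 56.70 MPa, ρ = 1219 kg/m³, cost = 3.400 $/kg
  alumina ceramic: σ_y = 394.4 MPa, ρ = 3861 kg/m³, cost = 18.52 $/kg
  magnesium alloy: σ_y = 251.0 MPa, ρ = 1770 kg/m³, cost = 5.940 $/kg
  stainless steel: σ_y = 393.0 MPa, ρ = 7765 kg/m³, cost = 5.300 $/kg
  silicon carbide: σ_y = 507.0 MPa, ρ = 3120 kg/m³, cost = 63.70 $/kg
  CFRP laminate: σ_y = 628.0 MPa, ρ = 1510 kg/m³, cost = 109.0 $/kg
  nickel superalloy: σ_y = 930.8 MPa, ρ = 8426 kg/m³, cost = 48.00 $/kg
  magnesium alloy: M = 23.9 kN·m per $
  polycarbonate: M = 13.7 kN·m per $
  stainless steel: M = 9.55 kN·m per $
  alumina ceramic: M = 5.52 kN·m per $
  CFRP laminate: M = 3.82 kN·m per $
  silicon carbide: M = 2.55 kN·m per $
  nickel superalloy: M = 2.30 kN·m per $
Highest index: magnesium alloy.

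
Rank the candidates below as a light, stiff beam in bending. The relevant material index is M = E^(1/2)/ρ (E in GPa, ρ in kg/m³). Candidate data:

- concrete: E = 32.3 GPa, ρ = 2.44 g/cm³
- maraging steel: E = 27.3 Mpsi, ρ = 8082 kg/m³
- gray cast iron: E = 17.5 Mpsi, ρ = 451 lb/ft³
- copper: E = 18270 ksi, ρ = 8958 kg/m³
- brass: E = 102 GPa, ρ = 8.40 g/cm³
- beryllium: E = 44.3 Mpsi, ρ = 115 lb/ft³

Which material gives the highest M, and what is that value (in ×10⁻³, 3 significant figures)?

beryllium, M = 9.49×10⁻³

Putting every candidate on a common basis:
  concrete: E = 32.30 GPa, ρ = 2440 kg/m³
  maraging steel: E = 188.2 GPa, ρ = 8082 kg/m³
  gray cast iron: E = 120.7 GPa, ρ = 7224 kg/m³
  copper: E = 126.0 GPa, ρ = 8958 kg/m³
  brass: E = 102.0 GPa, ρ = 8400 kg/m³
  beryllium: E = 305.4 GPa, ρ = 1842 kg/m³
  beryllium: M = 9.49×10⁻³
  concrete: M = 2.33×10⁻³
  maraging steel: M = 1.70×10⁻³
  gray cast iron: M = 1.52×10⁻³
  copper: M = 1.25×10⁻³
  brass: M = 1.20×10⁻³
Beryllium ranks first.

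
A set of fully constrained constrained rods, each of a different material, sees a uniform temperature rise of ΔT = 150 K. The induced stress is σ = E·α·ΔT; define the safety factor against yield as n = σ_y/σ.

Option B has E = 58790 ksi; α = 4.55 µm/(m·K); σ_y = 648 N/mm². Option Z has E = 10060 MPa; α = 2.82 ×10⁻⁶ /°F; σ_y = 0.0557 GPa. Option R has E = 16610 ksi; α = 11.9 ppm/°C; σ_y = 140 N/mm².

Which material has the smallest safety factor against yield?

In consistent units (E in GPa, α in ×10⁻⁶/K, σ_y in MPa):
  option B: E = 405.3, α = 4.55, σ_y = 648.0 → σ = 277 MPa, n = 2.34
  option Z: E = 10.06, α = 5.08, σ_y = 55.70 → σ = 7.66 MPa, n = 7.27
  option R: E = 114.5, α = 11.9, σ_y = 140.0 → σ = 204 MPa, n = 0.685
Smallest n: option R with n = 0.685.

option R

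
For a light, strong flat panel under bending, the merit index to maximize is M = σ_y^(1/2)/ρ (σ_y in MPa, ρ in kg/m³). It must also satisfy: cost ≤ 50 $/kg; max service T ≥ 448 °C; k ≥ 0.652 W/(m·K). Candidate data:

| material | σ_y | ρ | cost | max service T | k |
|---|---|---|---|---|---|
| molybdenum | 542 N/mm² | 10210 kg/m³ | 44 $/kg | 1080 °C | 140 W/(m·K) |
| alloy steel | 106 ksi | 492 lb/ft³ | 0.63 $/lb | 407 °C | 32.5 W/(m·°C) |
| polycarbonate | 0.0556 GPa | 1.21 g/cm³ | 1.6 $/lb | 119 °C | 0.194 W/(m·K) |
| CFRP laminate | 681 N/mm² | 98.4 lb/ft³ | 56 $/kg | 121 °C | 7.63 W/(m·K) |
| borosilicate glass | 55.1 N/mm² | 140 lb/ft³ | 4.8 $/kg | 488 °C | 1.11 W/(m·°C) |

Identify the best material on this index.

Screen on constraints: cost ≤ 50 $/kg; max service T ≥ 448 °C; k ≥ 0.652 W/(m·K). Survivors: molybdenum, borosilicate glass.
After converting to SI:
  molybdenum: σ_y = 542.0 MPa, ρ = 10210 kg/m³
  borosilicate glass: σ_y = 55.10 MPa, ρ = 2243 kg/m³
  borosilicate glass: M = 3.31×10⁻³
  molybdenum: M = 2.28×10⁻³
Borosilicate glass ranks first.

borosilicate glass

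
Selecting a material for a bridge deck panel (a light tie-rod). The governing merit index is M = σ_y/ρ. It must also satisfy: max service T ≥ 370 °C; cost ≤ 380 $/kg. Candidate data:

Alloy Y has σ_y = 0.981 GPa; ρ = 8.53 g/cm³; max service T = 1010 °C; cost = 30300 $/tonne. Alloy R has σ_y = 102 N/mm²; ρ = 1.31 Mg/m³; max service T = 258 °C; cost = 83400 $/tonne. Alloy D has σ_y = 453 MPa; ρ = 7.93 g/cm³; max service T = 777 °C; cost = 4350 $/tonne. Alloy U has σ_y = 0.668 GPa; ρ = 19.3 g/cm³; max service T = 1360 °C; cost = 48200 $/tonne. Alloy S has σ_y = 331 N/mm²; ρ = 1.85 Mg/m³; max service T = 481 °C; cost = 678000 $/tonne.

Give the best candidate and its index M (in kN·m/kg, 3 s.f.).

Screen on constraints: max service T ≥ 370 °C; cost ≤ 380 $/kg. Survivors: alloy Y, alloy D, alloy U.
Normalizing units and computing the index:
  alloy Y: σ_y = 981.0 MPa, ρ = 8530 kg/m³
  alloy D: σ_y = 453.0 MPa, ρ = 7930 kg/m³
  alloy U: σ_y = 668.0 MPa, ρ = 19300 kg/m³
  alloy Y: M = 115 kN·m/kg
  alloy D: M = 57.1 kN·m/kg
  alloy U: M = 34.6 kN·m/kg
Alloy Y ranks first.

alloy Y, M = 115 kN·m/kg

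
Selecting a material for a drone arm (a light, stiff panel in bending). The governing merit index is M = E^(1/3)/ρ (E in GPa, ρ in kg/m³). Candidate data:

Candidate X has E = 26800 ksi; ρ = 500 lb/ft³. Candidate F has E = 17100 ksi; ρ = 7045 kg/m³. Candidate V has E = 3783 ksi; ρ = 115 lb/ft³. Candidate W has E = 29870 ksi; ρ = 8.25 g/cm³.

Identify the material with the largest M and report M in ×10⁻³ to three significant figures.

candidate V, M = 1.61×10⁻³

Putting every candidate on a common basis:
  candidate X: E = 184.8 GPa, ρ = 8009 kg/m³
  candidate F: E = 117.9 GPa, ρ = 7045 kg/m³
  candidate V: E = 26.08 GPa, ρ = 1842 kg/m³
  candidate W: E = 205.9 GPa, ρ = 8250 kg/m³
  candidate V: M = 1.61×10⁻³
  candidate W: M = 0.716×10⁻³
  candidate X: M = 0.711×10⁻³
  candidate F: M = 0.696×10⁻³
Candidate V has the largest M.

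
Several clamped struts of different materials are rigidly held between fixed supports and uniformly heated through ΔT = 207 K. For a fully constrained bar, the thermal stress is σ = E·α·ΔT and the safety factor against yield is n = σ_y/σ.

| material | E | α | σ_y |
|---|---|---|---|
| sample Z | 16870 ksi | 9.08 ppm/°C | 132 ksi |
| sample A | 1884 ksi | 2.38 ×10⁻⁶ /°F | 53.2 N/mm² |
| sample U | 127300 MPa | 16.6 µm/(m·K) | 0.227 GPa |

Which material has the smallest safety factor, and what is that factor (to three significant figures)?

sample U, n = 0.519

With everything in SI (GPa, ×10⁻⁶/K, MPa):
  sample Z: E = 116.3, α = 9.08, σ_y = 910.1 → σ = 219 MPa, n = 4.16
  sample A: E = 12.99, α = 4.28, σ_y = 53.20 → σ = 11.5 MPa, n = 4.62
  sample U: E = 127.3, α = 16.6, σ_y = 227.0 → σ = 437 MPa, n = 0.519
Sample U has the lowest safety factor, n = 0.519.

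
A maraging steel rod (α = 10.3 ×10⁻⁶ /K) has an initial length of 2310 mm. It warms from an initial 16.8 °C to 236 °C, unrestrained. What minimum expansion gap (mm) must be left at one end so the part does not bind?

5.22 mm

ΔT = 236 − 16.8 = 219.2 K.
ΔL = α·L₀·ΔT = 10.3×10⁻⁶ × 2310 mm × 219.2 K = 5.22 mm.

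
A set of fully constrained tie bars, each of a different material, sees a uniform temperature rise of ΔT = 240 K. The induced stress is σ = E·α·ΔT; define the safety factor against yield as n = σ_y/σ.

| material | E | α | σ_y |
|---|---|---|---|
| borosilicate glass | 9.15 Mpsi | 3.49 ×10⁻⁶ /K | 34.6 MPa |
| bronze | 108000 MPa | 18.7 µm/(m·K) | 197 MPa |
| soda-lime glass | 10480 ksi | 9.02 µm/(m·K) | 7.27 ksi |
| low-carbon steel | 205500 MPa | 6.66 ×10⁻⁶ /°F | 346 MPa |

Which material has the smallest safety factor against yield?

In consistent units (E in GPa, α in ×10⁻⁶/K, σ_y in MPa):
  borosilicate glass: E = 63.09, α = 3.49, σ_y = 34.60 → σ = 52.8 MPa, n = 0.655
  bronze: E = 108.0, α = 18.7, σ_y = 197.0 → σ = 485 MPa, n = 0.406
  soda-lime glass: E = 72.26, α = 9.02, σ_y = 50.12 → σ = 156 MPa, n = 0.320
  low-carbon steel: E = 205.5, α = 12.0, σ_y = 346.0 → σ = 591 MPa, n = 0.585
The minimum is soda-lime glass at n = 0.320.

soda-lime glass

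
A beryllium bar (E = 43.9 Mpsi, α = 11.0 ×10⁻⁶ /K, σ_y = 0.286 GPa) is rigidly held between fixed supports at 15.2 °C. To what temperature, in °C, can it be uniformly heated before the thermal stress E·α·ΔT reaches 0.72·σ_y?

E = 43.9 Mpsi = 302.7 GPa.
σ_y = 0.286 GPa = 286.0 MPa.
E·α·ΔT = 205.9 MPa ⇒ ΔT = 205.9 / (302.7×10³ × 11.0×10⁻⁶) = 61.85 K.
T = 15.2 + 61.85 = 77.05 °C.

77.0 °C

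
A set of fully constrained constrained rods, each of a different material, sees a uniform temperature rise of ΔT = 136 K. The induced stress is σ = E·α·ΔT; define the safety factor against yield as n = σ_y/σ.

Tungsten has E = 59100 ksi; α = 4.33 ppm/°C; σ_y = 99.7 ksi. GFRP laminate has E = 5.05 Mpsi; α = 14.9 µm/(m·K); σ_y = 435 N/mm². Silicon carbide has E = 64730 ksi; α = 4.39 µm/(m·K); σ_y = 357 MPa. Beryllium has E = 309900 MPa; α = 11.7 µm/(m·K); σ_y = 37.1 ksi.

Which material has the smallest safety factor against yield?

beryllium

Converting E to GPa, α to ×10⁻⁶/K, σ_y to MPa, then σ and n for each:
  tungsten: E = 407.5, α = 4.33, σ_y = 687.4 → σ = 240 MPa, n = 2.86
  GFRP laminate: E = 34.82, α = 14.9, σ_y = 435.0 → σ = 70.6 MPa, n = 6.17
  silicon carbide: E = 446.3, α = 4.39, σ_y = 357.0 → σ = 266 MPa, n = 1.34
  beryllium: E = 309.9, α = 11.7, σ_y = 255.8 → σ = 493 MPa, n = 0.519
Smallest n: beryllium with n = 0.519.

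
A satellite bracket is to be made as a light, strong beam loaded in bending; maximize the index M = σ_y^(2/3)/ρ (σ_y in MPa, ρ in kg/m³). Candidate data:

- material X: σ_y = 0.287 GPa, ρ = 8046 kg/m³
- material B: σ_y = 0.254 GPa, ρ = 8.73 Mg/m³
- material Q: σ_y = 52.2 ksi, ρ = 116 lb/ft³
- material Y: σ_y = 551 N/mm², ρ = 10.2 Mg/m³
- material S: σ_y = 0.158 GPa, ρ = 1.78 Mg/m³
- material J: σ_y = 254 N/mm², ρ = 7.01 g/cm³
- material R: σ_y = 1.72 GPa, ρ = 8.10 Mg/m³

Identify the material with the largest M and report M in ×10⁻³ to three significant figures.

material Q, M = 27.2×10⁻³

Putting every candidate on a common basis:
  material X: σ_y = 287.0 MPa, ρ = 8046 kg/m³
  material B: σ_y = 254.0 MPa, ρ = 8730 kg/m³
  material Q: σ_y = 359.9 MPa, ρ = 1858 kg/m³
  material Y: σ_y = 551.0 MPa, ρ = 10200 kg/m³
  material S: σ_y = 158.0 MPa, ρ = 1780 kg/m³
  material J: σ_y = 254.0 MPa, ρ = 7010 kg/m³
  material R: σ_y = 1720 MPa, ρ = 8100 kg/m³
  material Q: M = 27.2×10⁻³
  material R: M = 17.7×10⁻³
  material S: M = 16.4×10⁻³
  material Y: M = 6.59×10⁻³
  material J: M = 5.72×10⁻³
  material X: M = 5.41×10⁻³
  material B: M = 4.59×10⁻³
The maximum is for material Q.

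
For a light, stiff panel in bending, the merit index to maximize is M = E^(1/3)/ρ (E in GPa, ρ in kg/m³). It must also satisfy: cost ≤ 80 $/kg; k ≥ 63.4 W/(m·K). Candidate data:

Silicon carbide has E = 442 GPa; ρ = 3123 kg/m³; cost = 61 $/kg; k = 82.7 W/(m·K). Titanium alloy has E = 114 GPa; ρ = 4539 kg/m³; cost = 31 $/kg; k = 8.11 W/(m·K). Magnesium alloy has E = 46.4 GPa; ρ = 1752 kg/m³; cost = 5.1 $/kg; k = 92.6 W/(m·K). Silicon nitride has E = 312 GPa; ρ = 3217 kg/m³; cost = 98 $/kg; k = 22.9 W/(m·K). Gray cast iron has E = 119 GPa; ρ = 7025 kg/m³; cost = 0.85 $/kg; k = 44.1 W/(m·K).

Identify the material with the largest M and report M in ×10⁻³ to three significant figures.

silicon carbide, M = 2.44×10⁻³

Screen on constraints: cost ≤ 80 $/kg; k ≥ 63.4 W/(m·K). Survivors: silicon carbide, magnesium alloy.
Evaluate M for each candidate:
  silicon carbide: M = 2.44×10⁻³
  magnesium alloy: M = 2.05×10⁻³
Silicon carbide ranks first.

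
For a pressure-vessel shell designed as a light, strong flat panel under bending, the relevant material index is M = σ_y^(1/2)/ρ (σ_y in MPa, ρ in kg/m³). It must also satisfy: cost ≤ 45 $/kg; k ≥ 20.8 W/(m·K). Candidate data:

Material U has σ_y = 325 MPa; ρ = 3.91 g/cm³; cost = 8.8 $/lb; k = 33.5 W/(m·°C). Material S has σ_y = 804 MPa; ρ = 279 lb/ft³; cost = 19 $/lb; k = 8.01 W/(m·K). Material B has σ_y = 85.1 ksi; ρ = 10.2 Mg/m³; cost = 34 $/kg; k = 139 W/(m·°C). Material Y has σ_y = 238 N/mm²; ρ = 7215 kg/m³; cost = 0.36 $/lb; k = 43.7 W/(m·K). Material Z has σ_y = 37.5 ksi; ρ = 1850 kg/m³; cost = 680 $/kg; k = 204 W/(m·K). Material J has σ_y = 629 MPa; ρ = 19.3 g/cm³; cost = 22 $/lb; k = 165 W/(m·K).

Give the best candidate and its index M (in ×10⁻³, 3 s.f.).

material U, M = 4.61×10⁻³

Screen on constraints: cost ≤ 45 $/kg; k ≥ 20.8 W/(m·K). Survivors: material U, material B, material Y.
Convert each candidate to consistent units, then evaluate M:
  material U: σ_y = 325.0 MPa, ρ = 3910 kg/m³
  material B: σ_y = 586.7 MPa, ρ = 10200 kg/m³
  material Y: σ_y = 238.0 MPa, ρ = 7215 kg/m³
  material U: M = 4.61×10⁻³
  material B: M = 2.37×10⁻³
  material Y: M = 2.14×10⁻³
Material U ranks first.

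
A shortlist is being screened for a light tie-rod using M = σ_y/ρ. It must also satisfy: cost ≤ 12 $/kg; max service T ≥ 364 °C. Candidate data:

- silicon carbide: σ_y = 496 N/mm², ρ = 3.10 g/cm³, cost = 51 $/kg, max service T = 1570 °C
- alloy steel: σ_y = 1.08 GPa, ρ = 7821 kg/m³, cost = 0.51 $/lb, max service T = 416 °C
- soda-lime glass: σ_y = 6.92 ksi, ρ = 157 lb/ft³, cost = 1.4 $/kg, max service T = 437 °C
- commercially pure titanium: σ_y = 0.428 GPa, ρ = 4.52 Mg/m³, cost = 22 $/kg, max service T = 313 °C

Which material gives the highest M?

Screen on constraints: cost ≤ 12 $/kg; max service T ≥ 364 °C. Survivors: alloy steel, soda-lime glass.
In SI units:
  alloy steel: σ_y = 1080 MPa, ρ = 7821 kg/m³
  soda-lime glass: σ_y = 47.71 MPa, ρ = 2515 kg/m³
  alloy steel: M = 138 kN·m/kg
  soda-lime glass: M = 19.0 kN·m/kg
Highest index: alloy steel.

alloy steel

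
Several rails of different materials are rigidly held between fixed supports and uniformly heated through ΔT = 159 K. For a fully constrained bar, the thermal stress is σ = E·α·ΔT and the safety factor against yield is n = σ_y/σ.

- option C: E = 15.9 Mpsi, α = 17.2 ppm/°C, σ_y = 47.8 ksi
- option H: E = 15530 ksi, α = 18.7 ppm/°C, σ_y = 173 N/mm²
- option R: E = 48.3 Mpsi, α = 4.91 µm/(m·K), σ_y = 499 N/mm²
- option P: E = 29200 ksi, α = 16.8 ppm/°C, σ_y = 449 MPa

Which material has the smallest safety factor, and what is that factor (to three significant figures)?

Converting E to GPa, α to ×10⁻⁶/K, σ_y to MPa, then σ and n for each:
  option C: E = 109.6, α = 17.2, σ_y = 329.6 → σ = 300 MPa, n = 1.10
  option H: E = 107.1, α = 18.7, σ_y = 173.0 → σ = 318 MPa, n = 0.543
  option R: E = 333.0, α = 4.91, σ_y = 499.0 → σ = 260 MPa, n = 1.92
  option P: E = 201.3, α = 16.8, σ_y = 449.0 → σ = 538 MPa, n = 0.835
Option H has the lowest safety factor, n = 0.543.

option H, n = 0.543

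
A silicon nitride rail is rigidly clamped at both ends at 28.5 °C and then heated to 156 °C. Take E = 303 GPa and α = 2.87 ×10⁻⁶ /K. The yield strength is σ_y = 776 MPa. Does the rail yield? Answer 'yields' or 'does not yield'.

ΔT = 127.5 K. Constrained thermal stress σ = E·α·ΔT = 303.0×10³ MPa × 2.87×10⁻⁶ × 127.5 = 111 MPa (compressive).
Compare to σ_y = 776 MPa: σ < σ_y, so it does not yield.

does not yield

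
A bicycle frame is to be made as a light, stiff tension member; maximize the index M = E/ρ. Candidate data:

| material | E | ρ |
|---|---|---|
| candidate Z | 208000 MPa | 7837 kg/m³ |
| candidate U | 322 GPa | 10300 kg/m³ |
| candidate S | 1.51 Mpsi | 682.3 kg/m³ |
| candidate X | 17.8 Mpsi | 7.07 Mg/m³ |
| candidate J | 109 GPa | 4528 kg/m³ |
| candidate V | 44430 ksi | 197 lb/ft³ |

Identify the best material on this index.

candidate V

Normalizing units and computing the index:
  candidate Z: E = 208.0 GPa, ρ = 7837 kg/m³
  candidate U: E = 322.0 GPa, ρ = 10300 kg/m³
  candidate S: E = 10.41 GPa, ρ = 682.3 kg/m³
  candidate X: E = 122.7 GPa, ρ = 7070 kg/m³
  candidate J: E = 109.0 GPa, ρ = 4528 kg/m³
  candidate V: E = 306.3 GPa, ρ = 3156 kg/m³
  candidate V: M = 97.1 MN·m/kg
  candidate U: M = 31.3 MN·m/kg
  candidate Z: M = 26.5 MN·m/kg
  candidate J: M = 24.1 MN·m/kg
  candidate X: M = 17.4 MN·m/kg
  candidate S: M = 15.3 MN·m/kg
Highest index: candidate V.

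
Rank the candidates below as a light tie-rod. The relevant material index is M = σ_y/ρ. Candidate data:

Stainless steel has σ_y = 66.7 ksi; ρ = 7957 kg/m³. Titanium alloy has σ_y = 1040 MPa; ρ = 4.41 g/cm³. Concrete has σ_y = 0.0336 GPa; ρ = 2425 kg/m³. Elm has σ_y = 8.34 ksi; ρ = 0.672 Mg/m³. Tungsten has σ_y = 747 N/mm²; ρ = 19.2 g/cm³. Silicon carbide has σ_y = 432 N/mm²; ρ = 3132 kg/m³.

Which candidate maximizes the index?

Normalizing units and computing the index:
  stainless steel: σ_y = 459.9 MPa, ρ = 7957 kg/m³
  titanium alloy: σ_y = 1040 MPa, ρ = 4410 kg/m³
  concrete: σ_y = 33.60 MPa, ρ = 2425 kg/m³
  elm: σ_y = 57.50 MPa, ρ = 672.0 kg/m³
  tungsten: σ_y = 747.0 MPa, ρ = 19200 kg/m³
  silicon carbide: σ_y = 432.0 MPa, ρ = 3132 kg/m³
  titanium alloy: M = 236 kN·m/kg
  silicon carbide: M = 138 kN·m/kg
  elm: M = 85.6 kN·m/kg
  stainless steel: M = 57.8 kN·m/kg
  tungsten: M = 38.9 kN·m/kg
  concrete: M = 13.9 kN·m/kg
Titanium alloy has the largest M.

titanium alloy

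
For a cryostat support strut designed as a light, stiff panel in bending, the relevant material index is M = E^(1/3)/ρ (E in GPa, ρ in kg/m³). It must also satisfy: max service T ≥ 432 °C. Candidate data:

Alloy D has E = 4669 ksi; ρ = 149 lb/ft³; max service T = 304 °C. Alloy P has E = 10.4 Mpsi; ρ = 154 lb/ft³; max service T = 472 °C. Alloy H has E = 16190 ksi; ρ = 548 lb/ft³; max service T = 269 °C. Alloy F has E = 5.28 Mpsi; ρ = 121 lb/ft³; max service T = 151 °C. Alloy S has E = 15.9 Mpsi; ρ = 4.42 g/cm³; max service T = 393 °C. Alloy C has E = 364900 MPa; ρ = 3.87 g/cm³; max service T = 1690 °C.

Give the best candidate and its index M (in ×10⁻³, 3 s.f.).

alloy C, M = 1.85×10⁻³

Screen on constraints: max service T ≥ 432 °C. Survivors: alloy P, alloy C.
In SI units:
  alloy P: E = 71.71 GPa, ρ = 2467 kg/m³
  alloy C: E = 364.9 GPa, ρ = 3870 kg/m³
  alloy C: M = 1.85×10⁻³
  alloy P: M = 1.68×10⁻³
Alloy C ranks first.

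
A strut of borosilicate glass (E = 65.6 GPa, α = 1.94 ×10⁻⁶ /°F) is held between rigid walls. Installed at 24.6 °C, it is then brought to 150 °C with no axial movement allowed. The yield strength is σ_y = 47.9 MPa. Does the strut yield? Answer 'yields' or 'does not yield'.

does not yield

α = 1.94×10⁻⁶/°F × 9/5 = 3.49×10⁻⁶/K.
ΔT = 125.4 K. Constrained thermal stress σ = E·α·ΔT = 65.60×10³ MPa × 3.49×10⁻⁶ × 125.4 = 28.7 MPa (compressive).
Compare to σ_y = 47.9 MPa: σ < σ_y, so it does not yield.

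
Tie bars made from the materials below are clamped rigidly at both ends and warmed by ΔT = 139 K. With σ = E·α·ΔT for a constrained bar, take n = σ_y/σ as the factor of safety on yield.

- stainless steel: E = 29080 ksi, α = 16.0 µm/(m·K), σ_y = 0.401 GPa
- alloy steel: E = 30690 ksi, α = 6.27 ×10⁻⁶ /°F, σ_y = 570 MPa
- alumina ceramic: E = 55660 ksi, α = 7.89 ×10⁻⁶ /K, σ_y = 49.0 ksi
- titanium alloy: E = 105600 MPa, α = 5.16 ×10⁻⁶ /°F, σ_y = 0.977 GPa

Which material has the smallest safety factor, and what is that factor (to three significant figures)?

With everything in SI (GPa, ×10⁻⁶/K, MPa):
  stainless steel: E = 200.5, α = 16.0, σ_y = 401.0 → σ = 446 MPa, n = 0.899
  alloy steel: E = 211.6, α = 11.3, σ_y = 570.0 → σ = 332 MPa, n = 1.72
  alumina ceramic: E = 383.8, α = 7.89, σ_y = 337.8 → σ = 421 MPa, n = 0.803
  titanium alloy: E = 105.6, α = 9.29, σ_y = 977.0 → σ = 136 MPa, n = 7.17
Smallest n: alumina ceramic with n = 0.803.

alumina ceramic, n = 0.803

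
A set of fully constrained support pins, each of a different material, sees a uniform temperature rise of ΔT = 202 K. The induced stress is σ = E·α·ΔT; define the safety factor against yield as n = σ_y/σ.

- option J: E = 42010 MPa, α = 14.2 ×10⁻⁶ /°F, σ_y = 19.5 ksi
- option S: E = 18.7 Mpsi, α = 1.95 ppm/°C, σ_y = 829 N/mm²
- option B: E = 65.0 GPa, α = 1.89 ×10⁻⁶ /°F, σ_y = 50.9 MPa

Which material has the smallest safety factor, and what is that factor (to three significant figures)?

option J, n = 0.620

With everything in SI (GPa, ×10⁻⁶/K, MPa):
  option J: E = 42.01, α = 25.6, σ_y = 134.4 → σ = 217 MPa, n = 0.620
  option S: E = 128.9, α = 1.95, σ_y = 829.0 → σ = 50.8 MPa, n = 16.3
  option B: E = 65.00, α = 3.40, σ_y = 50.90 → σ = 44.7 MPa, n = 1.14
Smallest n: option J with n = 0.620.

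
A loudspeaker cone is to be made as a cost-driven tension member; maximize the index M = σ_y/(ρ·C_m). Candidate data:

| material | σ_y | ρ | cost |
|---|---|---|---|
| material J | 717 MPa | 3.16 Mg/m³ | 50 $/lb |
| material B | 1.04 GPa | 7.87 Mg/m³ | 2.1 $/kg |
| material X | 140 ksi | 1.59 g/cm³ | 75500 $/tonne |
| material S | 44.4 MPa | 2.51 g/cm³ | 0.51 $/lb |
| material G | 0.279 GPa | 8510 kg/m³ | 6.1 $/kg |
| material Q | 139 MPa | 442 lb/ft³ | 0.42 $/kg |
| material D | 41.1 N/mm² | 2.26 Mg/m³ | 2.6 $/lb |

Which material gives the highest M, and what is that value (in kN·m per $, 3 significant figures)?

material B, M = 62.9 kN·m per $

Normalizing units and computing the index:
  material J: σ_y = 717.0 MPa, ρ = 3160 kg/m³, cost = 110.2 $/kg
  material B: σ_y = 1040 MPa, ρ = 7870 kg/m³, cost = 2.100 $/kg
  material X: σ_y = 965.3 MPa, ρ = 1590 kg/m³, cost = 75.50 $/kg
  material S: σ_y = 44.40 MPa, ρ = 2510 kg/m³, cost = 1.124 $/kg
  material G: σ_y = 279.0 MPa, ρ = 8510 kg/m³, cost = 6.100 $/kg
  material Q: σ_y = 139.0 MPa, ρ = 7080 kg/m³, cost = 0.4200 $/kg
  material D: σ_y = 41.10 MPa, ρ = 2260 kg/m³, cost = 5.732 $/kg
  material B: M = 62.9 kN·m per $
  material Q: M = 46.7 kN·m per $
  material S: M = 15.7 kN·m per $
  material X: M = 8.04 kN·m per $
  material G: M = 5.37 kN·m per $
  material D: M = 3.17 kN·m per $
  material J: M = 2.06 kN·m per $
Highest index: material B.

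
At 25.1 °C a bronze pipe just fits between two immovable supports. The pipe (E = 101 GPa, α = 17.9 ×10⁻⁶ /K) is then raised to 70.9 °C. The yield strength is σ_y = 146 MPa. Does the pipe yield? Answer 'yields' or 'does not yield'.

does not yield

ΔT = 45.80 K. Constrained thermal stress σ = E·α·ΔT = 101.0×10³ MPa × 17.9×10⁻⁶ × 45.80 = 82.8 MPa (compressive).
Compare to σ_y = 146 MPa: σ < σ_y, so it does not yield.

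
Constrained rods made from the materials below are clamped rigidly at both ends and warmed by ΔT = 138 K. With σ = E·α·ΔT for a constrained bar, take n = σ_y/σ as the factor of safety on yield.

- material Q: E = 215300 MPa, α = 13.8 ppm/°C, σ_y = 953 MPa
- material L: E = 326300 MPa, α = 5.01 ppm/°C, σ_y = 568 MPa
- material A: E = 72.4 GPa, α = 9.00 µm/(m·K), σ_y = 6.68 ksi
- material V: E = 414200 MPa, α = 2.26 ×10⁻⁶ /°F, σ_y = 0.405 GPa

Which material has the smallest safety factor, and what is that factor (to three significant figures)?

material A, n = 0.512

In consistent units (E in GPa, α in ×10⁻⁶/K, σ_y in MPa):
  material Q: E = 215.3, α = 13.8, σ_y = 953.0 → σ = 410 MPa, n = 2.32
  material L: E = 326.3, α = 5.01, σ_y = 568.0 → σ = 226 MPa, n = 2.52
  material A: E = 72.40, α = 9.00, σ_y = 46.06 → σ = 89.9 MPa, n = 0.512
  material V: E = 414.2, α = 4.07, σ_y = 405.0 → σ = 233 MPa, n = 1.74
Smallest n: material A with n = 0.512.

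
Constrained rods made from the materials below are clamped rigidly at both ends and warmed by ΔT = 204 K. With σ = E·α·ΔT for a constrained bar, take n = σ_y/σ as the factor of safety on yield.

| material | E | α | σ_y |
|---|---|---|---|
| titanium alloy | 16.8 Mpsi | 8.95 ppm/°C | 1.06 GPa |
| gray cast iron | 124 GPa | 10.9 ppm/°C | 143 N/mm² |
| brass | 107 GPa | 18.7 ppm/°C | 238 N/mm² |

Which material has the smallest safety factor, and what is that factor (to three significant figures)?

Converting E to GPa, α to ×10⁻⁶/K, σ_y to MPa, then σ and n for each:
  titanium alloy: E = 115.8, α = 8.95, σ_y = 1060 → σ = 211 MPa, n = 5.01
  gray cast iron: E = 124.0, α = 10.9, σ_y = 143.0 → σ = 276 MPa, n = 0.519
  brass: E = 107.0, α = 18.7, σ_y = 238.0 → σ = 408 MPa, n = 0.583
Smallest n: gray cast iron with n = 0.519.

gray cast iron, n = 0.519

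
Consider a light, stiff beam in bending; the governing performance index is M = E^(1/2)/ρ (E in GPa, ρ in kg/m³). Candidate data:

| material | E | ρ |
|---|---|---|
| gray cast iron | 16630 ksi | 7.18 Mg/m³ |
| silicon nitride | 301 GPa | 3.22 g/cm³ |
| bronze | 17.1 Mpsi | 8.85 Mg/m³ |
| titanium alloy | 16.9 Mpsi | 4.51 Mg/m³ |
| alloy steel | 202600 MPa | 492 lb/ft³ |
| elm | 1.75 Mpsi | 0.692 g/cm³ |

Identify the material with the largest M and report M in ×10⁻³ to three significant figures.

Convert each candidate to consistent units, then evaluate M:
  gray cast iron: E = 114.7 GPa, ρ = 7180 kg/m³
  silicon nitride: E = 301.0 GPa, ρ = 3220 kg/m³
  bronze: E = 117.9 GPa, ρ = 8850 kg/m³
  titanium alloy: E = 116.5 GPa, ρ = 4510 kg/m³
  alloy steel: E = 202.6 GPa, ρ = 7881 kg/m³
  elm: E = 12.07 GPa, ρ = 692.0 kg/m³
  silicon nitride: M = 5.39×10⁻³
  elm: M = 5.02×10⁻³
  titanium alloy: M = 2.39×10⁻³
  alloy steel: M = 1.81×10⁻³
  gray cast iron: M = 1.49×10⁻³
  bronze: M = 1.23×10⁻³
Silicon nitride ranks first.

silicon nitride, M = 5.39×10⁻³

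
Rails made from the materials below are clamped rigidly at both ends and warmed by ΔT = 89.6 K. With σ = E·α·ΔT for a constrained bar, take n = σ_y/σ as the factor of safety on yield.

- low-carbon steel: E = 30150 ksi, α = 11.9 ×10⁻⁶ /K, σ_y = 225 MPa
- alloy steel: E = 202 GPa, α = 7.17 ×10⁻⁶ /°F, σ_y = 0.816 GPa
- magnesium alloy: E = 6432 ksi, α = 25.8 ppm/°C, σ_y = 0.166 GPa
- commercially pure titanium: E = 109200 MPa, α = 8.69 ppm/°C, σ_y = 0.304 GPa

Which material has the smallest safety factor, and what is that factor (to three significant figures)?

low-carbon steel, n = 1.02

Per material, after unit conversion:
  low-carbon steel: E = 207.9, α = 11.9, σ_y = 225.0 → σ = 222 MPa, n = 1.02
  alloy steel: E = 202.0, α = 12.9, σ_y = 816.0 → σ = 234 MPa, n = 3.49
  magnesium alloy: E = 44.35, α = 25.8, σ_y = 166.0 → σ = 103 MPa, n = 1.62
  commercially pure titanium: E = 109.2, α = 8.69, σ_y = 304.0 → σ = 85.0 MPa, n = 3.58
The minimum is low-carbon steel at n = 1.02.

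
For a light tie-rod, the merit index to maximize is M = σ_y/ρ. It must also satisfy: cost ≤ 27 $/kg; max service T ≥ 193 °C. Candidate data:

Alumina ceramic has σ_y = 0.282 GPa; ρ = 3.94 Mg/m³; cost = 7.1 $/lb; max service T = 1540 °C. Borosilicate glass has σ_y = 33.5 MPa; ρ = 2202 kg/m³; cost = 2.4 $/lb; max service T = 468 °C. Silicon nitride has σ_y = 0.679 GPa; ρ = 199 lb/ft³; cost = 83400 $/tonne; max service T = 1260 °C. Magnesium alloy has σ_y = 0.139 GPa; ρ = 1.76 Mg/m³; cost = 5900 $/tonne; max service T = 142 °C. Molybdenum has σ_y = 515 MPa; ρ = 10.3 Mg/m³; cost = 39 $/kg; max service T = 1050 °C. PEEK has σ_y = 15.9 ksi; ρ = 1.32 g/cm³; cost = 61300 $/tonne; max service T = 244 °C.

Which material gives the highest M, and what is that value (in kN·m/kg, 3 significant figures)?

Screen on constraints: cost ≤ 27 $/kg; max service T ≥ 193 °C. Survivors: alumina ceramic, borosilicate glass.
After converting to SI:
  alumina ceramic: σ_y = 282.0 MPa, ρ = 3940 kg/m³
  borosilicate glass: σ_y = 33.50 MPa, ρ = 2202 kg/m³
  alumina ceramic: M = 71.6 kN·m/kg
  borosilicate glass: M = 15.2 kN·m/kg
Alumina ceramic ranks first.

alumina ceramic, M = 71.6 kN·m/kg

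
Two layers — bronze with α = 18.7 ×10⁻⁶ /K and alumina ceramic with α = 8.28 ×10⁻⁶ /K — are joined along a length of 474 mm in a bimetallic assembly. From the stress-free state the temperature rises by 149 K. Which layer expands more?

α(bronze) = 18.7×10⁻⁶/K vs α(alumina ceramic) = 8.28×10⁻⁶/K.
Higher α expands more for the same ΔT: bronze.

bronze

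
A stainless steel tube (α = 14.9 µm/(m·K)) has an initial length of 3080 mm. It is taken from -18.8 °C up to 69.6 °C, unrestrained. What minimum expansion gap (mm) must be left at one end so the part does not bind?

ΔT = 69.6 − (-18.8) = 88.40 K.
ΔL = α·L₀·ΔT = 14.9×10⁻⁶ × 3080 mm × 88.40 K = 4.06 mm.

4.06 mm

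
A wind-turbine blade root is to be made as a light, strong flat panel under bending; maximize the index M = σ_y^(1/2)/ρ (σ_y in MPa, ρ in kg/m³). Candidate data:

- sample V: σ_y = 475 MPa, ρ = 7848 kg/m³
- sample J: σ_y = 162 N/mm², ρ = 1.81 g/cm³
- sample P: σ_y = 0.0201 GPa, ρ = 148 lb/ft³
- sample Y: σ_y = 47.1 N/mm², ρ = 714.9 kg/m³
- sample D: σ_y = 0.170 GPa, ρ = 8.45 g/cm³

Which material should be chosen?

sample Y

Putting every candidate on a common basis:
  sample V: σ_y = 475.0 MPa, ρ = 7848 kg/m³
  sample J: σ_y = 162.0 MPa, ρ = 1810 kg/m³
  sample P: σ_y = 20.10 MPa, ρ = 2371 kg/m³
  sample Y: σ_y = 47.10 MPa, ρ = 714.9 kg/m³
  sample D: σ_y = 170.0 MPa, ρ = 8450 kg/m³
  sample Y: M = 9.60×10⁻³
  sample J: M = 7.03×10⁻³
  sample V: M = 2.78×10⁻³
  sample P: M = 1.89×10⁻³
  sample D: M = 1.54×10⁻³
Highest index: sample Y.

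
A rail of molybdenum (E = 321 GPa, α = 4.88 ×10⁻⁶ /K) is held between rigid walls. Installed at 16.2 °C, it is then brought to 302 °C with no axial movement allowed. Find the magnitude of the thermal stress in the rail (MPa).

448 MPa

ΔT = 285.8 K. Constrained thermal stress σ = E·α·ΔT = 321.0×10³ MPa × 4.88×10⁻⁶ × 285.8 = 448 MPa (compressive).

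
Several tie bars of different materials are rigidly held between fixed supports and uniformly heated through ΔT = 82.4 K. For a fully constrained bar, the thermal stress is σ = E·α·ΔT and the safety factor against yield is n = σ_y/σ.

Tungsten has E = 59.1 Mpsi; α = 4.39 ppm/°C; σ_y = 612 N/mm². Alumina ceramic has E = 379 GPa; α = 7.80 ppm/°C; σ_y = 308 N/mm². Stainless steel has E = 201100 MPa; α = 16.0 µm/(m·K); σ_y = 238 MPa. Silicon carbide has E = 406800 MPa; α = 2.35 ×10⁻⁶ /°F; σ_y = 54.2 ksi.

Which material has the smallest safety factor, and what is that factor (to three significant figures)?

Converting E to GPa, α to ×10⁻⁶/K, σ_y to MPa, then σ and n for each:
  tungsten: E = 407.5, α = 4.39, σ_y = 612.0 → σ = 147 MPa, n = 4.15
  alumina ceramic: E = 379.0, α = 7.80, σ_y = 308.0 → σ = 244 MPa, n = 1.26
  stainless steel: E = 201.1, α = 16.0, σ_y = 238.0 → σ = 265 MPa, n = 0.898
  silicon carbide: E = 406.8, α = 4.23, σ_y = 373.7 → σ = 142 MPa, n = 2.64
Smallest n: stainless steel with n = 0.898.

stainless steel, n = 0.898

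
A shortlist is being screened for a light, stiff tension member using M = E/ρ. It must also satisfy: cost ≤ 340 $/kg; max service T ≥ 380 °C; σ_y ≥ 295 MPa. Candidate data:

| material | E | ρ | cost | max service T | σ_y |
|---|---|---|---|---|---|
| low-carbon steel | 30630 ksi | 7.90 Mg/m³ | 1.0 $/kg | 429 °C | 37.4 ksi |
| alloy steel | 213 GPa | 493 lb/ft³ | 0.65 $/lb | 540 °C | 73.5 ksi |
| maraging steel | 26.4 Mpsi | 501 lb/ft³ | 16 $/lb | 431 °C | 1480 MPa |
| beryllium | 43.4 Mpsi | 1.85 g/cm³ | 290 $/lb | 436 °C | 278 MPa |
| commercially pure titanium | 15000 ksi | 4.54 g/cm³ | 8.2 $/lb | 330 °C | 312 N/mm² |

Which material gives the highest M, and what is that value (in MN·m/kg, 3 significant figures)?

alloy steel, M = 27.0 MN·m/kg

Screen on constraints: cost ≤ 340 $/kg; max service T ≥ 380 °C; σ_y ≥ 295 MPa. Survivors: alloy steel, maraging steel.
Putting every candidate on a common basis:
  alloy steel: E = 213.0 GPa, ρ = 7897 kg/m³
  maraging steel: E = 182.0 GPa, ρ = 8025 kg/m³
  alloy steel: M = 27.0 MN·m/kg
  maraging steel: M = 22.7 MN·m/kg
The maximum is for alloy steel.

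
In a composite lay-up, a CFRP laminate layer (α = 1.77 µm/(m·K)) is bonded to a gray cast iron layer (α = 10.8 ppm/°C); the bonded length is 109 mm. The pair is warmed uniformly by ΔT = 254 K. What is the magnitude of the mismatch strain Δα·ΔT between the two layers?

2.29×10⁻³

Δα = |1.77 − 10.8|×10⁻⁶/K = 9.03×10⁻⁶/K.
Mismatch strain = Δα·ΔT = 9.03×10⁻⁶ × 254.0 = 2.29×10⁻³.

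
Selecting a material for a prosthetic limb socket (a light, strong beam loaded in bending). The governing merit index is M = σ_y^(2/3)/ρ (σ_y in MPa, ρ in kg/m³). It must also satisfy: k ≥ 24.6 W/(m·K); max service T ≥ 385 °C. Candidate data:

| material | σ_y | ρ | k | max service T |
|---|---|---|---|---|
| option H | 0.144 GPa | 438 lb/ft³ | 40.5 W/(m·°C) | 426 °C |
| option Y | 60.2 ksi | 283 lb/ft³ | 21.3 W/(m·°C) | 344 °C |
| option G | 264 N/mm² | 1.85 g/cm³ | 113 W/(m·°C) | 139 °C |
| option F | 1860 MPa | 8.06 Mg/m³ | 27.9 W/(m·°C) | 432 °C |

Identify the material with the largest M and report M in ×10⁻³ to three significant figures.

option F, M = 18.8×10⁻³

Screen on constraints: k ≥ 24.6 W/(m·K); max service T ≥ 385 °C. Survivors: option H, option F.
In SI units:
  option H: σ_y = 144.0 MPa, ρ = 7016 kg/m³
  option F: σ_y = 1860 MPa, ρ = 8060 kg/m³
  option F: M = 18.8×10⁻³
  option H: M = 3.92×10⁻³
Option F ranks first.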